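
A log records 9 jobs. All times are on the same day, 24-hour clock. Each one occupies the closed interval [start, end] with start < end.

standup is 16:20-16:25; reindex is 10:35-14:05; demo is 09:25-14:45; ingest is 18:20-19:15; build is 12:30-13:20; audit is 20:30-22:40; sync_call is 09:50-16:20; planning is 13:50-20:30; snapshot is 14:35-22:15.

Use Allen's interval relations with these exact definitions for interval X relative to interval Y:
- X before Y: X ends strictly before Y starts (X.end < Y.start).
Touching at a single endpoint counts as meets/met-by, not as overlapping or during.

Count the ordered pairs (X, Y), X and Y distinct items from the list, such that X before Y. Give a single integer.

17

Checking all 72 ordered pairs for relation 'before'; matching pairs in alphabetical order:
(build, audit): build before audit ✓
(build, ingest): build before ingest ✓
(build, planning): build before planning ✓
(build, snapshot): build before snapshot ✓
(build, standup): build before standup ✓
(demo, audit): demo before audit ✓
(demo, ingest): demo before ingest ✓
(demo, standup): demo before standup ✓
(ingest, audit): ingest before audit ✓
(reindex, audit): reindex before audit ✓
(reindex, ingest): reindex before ingest ✓
(reindex, snapshot): reindex before snapshot ✓
(reindex, standup): reindex before standup ✓
(standup, audit): standup before audit ✓
(standup, ingest): standup before ingest ✓
(sync_call, audit): sync_call before audit ✓
(sync_call, ingest): sync_call before ingest ✓
Count: 17.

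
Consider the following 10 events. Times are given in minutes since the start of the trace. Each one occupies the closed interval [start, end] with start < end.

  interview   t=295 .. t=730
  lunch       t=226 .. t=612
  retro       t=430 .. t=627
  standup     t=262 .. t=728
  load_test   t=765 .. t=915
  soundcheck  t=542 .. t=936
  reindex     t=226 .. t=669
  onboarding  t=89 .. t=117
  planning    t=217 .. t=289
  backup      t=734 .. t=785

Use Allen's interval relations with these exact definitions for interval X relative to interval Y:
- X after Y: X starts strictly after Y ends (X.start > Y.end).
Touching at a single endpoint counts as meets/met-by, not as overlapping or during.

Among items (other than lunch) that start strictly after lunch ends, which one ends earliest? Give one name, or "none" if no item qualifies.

Target lunch = [t=226, t=612].
backup [t=734, t=785] → after → candidate.
interview [t=295, t=730] → overlapped-by → excluded.
load_test [t=765, t=915] → after → candidate.
onboarding [t=89, t=117] → before → excluded.
planning [t=217, t=289] → overlaps → excluded.
reindex [t=226, t=669] → started-by → excluded.
retro [t=430, t=627] → overlapped-by → excluded.
soundcheck [t=542, t=936] → overlapped-by → excluded.
standup [t=262, t=728] → overlapped-by → excluded.
Among candidates, earliest end is t=785 → backup.

backup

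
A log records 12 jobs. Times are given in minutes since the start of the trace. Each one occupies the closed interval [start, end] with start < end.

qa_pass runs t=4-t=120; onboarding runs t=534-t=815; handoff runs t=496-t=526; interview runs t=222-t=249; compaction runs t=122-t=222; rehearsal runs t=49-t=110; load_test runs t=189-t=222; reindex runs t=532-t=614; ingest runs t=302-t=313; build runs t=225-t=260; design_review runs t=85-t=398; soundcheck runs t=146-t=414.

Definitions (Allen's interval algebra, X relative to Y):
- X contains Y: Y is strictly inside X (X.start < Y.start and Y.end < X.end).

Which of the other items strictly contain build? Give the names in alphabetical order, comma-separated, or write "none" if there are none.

design_review, soundcheck

Target build = [t=225, t=260].
compaction [t=122, t=222] → before → no.
design_review [t=85, t=398] → contains → yes.
handoff [t=496, t=526] → after → no.
ingest [t=302, t=313] → after → no.
interview [t=222, t=249] → overlaps → no.
load_test [t=189, t=222] → before → no.
onboarding [t=534, t=815] → after → no.
qa_pass [t=4, t=120] → before → no.
rehearsal [t=49, t=110] → before → no.
reindex [t=532, t=614] → after → no.
soundcheck [t=146, t=414] → contains → yes.
Result: design_review, soundcheck.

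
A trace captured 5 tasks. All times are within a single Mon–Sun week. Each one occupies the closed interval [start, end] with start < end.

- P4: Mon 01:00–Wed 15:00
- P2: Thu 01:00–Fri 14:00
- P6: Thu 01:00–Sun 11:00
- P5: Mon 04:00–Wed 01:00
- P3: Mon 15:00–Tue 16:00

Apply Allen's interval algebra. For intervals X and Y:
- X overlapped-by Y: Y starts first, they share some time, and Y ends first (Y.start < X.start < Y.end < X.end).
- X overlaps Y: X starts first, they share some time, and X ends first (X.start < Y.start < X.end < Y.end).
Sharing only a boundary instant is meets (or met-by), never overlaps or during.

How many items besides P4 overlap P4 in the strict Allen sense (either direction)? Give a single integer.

Target P4 = [Mon 01:00, Wed 15:00].
P2 [Thu 01:00, Fri 14:00] → after → no.
P3 [Mon 15:00, Tue 16:00] → during → no.
P5 [Mon 04:00, Wed 01:00] → during → no.
P6 [Thu 01:00, Sun 11:00] → after → no.
Total: 0.

0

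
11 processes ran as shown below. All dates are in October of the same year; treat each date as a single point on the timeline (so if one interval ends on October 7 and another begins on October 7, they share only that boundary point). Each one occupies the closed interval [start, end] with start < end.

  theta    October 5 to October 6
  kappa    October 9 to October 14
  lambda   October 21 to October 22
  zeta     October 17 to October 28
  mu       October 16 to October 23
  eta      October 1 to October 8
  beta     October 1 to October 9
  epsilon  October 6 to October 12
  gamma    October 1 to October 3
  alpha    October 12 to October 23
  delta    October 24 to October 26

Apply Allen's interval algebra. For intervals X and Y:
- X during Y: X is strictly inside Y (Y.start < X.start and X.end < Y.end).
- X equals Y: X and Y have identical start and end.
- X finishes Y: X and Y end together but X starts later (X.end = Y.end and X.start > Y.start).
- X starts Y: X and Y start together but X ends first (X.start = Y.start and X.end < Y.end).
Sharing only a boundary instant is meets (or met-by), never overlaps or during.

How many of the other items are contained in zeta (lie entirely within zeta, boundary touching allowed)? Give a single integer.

2

Target zeta = [October 17, October 28].
alpha [October 12, October 23] → overlaps → no.
beta [October 1, October 9] → before → no.
delta [October 24, October 26] → during → counts.
epsilon [October 6, October 12] → before → no.
eta [October 1, October 8] → before → no.
gamma [October 1, October 3] → before → no.
kappa [October 9, October 14] → before → no.
lambda [October 21, October 22] → during → counts.
mu [October 16, October 23] → overlaps → no.
theta [October 5, October 6] → before → no.
Total: 2.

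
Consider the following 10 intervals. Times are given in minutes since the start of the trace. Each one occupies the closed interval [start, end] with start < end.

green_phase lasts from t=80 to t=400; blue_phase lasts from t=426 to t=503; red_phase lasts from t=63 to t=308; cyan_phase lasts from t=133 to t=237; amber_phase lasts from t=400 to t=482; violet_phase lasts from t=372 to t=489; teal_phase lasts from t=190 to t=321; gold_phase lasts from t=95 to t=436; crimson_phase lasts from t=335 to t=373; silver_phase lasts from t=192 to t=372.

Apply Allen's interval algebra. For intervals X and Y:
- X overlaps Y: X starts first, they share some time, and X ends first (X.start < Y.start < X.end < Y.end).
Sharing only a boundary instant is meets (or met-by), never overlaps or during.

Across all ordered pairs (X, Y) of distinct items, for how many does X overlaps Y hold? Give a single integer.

Checking all 90 ordered pairs for relation 'overlaps'; matching pairs in alphabetical order:
(amber_phase, blue_phase): amber_phase overlaps blue_phase ✓
(crimson_phase, violet_phase): crimson_phase overlaps violet_phase ✓
(cyan_phase, silver_phase): cyan_phase overlaps silver_phase ✓
(cyan_phase, teal_phase): cyan_phase overlaps teal_phase ✓
(gold_phase, amber_phase): gold_phase overlaps amber_phase ✓
(gold_phase, blue_phase): gold_phase overlaps blue_phase ✓
(gold_phase, violet_phase): gold_phase overlaps violet_phase ✓
(green_phase, gold_phase): green_phase overlaps gold_phase ✓
(green_phase, violet_phase): green_phase overlaps violet_phase ✓
(red_phase, gold_phase): red_phase overlaps gold_phase ✓
(red_phase, green_phase): red_phase overlaps green_phase ✓
(red_phase, silver_phase): red_phase overlaps silver_phase ✓
(red_phase, teal_phase): red_phase overlaps teal_phase ✓
(silver_phase, crimson_phase): silver_phase overlaps crimson_phase ✓
(teal_phase, silver_phase): teal_phase overlaps silver_phase ✓
(violet_phase, blue_phase): violet_phase overlaps blue_phase ✓
Count: 16.

16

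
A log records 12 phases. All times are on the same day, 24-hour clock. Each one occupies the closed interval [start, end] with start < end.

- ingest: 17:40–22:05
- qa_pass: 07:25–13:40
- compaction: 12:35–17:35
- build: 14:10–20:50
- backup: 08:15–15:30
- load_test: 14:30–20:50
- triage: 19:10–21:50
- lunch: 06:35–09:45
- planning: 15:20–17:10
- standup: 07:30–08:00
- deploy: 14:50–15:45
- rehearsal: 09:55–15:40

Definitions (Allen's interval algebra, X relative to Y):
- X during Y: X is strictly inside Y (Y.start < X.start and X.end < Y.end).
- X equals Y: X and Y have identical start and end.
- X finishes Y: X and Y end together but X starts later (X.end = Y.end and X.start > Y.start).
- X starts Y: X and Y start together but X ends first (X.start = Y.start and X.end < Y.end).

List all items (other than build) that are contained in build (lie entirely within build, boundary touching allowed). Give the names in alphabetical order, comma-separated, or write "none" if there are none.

deploy, load_test, planning

Target build = [14:10, 20:50].
backup [08:15, 15:30] → overlaps → no.
compaction [12:35, 17:35] → overlaps → no.
deploy [14:50, 15:45] → during → yes.
ingest [17:40, 22:05] → overlapped-by → no.
load_test [14:30, 20:50] → finishes → yes.
lunch [06:35, 09:45] → before → no.
planning [15:20, 17:10] → during → yes.
qa_pass [07:25, 13:40] → before → no.
rehearsal [09:55, 15:40] → overlaps → no.
standup [07:30, 08:00] → before → no.
triage [19:10, 21:50] → overlapped-by → no.
Result: deploy, load_test, planning.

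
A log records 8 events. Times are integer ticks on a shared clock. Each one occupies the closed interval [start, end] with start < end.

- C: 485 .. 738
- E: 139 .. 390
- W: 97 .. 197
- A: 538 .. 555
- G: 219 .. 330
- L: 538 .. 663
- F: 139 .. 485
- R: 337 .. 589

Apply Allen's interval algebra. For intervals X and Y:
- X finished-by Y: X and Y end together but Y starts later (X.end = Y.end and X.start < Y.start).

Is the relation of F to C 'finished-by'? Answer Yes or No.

No

F = [139, 485], C = [485, 738].
Actual relation of F to C: meets.
Asked whether 'finished-by' holds → No.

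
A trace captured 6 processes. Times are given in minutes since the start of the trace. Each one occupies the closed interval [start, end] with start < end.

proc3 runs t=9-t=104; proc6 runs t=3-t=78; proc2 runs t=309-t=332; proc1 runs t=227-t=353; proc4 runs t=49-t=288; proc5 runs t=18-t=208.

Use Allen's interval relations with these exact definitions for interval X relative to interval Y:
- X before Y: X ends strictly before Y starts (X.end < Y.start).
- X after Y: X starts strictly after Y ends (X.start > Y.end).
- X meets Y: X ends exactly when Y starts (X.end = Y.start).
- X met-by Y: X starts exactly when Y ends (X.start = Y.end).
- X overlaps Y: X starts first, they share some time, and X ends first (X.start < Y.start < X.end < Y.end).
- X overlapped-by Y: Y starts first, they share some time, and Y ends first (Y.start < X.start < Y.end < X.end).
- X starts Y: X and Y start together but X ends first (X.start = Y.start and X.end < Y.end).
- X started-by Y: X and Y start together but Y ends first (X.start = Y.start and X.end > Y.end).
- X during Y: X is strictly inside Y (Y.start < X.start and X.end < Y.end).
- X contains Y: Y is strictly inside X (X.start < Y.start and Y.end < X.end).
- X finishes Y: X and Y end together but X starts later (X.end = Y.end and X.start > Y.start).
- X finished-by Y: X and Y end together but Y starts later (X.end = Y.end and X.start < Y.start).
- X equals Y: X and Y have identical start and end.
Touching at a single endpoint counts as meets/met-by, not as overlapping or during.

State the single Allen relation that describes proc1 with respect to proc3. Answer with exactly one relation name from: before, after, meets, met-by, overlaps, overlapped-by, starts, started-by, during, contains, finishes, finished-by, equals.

proc1 = [t=227, t=353]; proc3 = [t=9, t=104].
Compare endpoints: proc1.start > proc3.start, proc1.start > proc3.end, proc1.end > proc3.start, proc1.end > proc3.end.
That pattern is 'after'.

after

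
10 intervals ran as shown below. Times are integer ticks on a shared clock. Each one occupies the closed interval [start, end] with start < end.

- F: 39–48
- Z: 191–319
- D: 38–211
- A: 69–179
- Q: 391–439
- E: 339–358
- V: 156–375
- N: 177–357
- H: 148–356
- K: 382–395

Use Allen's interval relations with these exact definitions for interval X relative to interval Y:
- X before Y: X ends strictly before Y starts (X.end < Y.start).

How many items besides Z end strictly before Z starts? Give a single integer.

2

Target Z = [191, 319].
A [69, 179] → before → counts.
D [38, 211] → overlaps → no.
E [339, 358] → after → no.
F [39, 48] → before → counts.
H [148, 356] → contains → no.
K [382, 395] → after → no.
N [177, 357] → contains → no.
Q [391, 439] → after → no.
V [156, 375] → contains → no.
Total: 2.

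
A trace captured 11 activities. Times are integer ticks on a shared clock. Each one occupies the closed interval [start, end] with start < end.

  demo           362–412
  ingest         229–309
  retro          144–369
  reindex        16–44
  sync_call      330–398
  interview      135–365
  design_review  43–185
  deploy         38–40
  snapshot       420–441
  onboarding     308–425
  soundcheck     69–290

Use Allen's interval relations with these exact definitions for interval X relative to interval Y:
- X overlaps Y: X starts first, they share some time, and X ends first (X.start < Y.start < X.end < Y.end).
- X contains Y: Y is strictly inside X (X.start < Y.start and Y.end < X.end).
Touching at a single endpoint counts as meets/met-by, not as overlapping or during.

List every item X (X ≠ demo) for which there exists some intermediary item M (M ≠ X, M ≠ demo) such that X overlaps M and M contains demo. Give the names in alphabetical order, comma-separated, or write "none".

ingest, interview, retro

Target demo = [362, 412].
Intermediaries M with M contains demo: onboarding.
Via onboarding — items with X overlaps onboarding: ingest, interview, retro.
Union: ingest, interview, retro.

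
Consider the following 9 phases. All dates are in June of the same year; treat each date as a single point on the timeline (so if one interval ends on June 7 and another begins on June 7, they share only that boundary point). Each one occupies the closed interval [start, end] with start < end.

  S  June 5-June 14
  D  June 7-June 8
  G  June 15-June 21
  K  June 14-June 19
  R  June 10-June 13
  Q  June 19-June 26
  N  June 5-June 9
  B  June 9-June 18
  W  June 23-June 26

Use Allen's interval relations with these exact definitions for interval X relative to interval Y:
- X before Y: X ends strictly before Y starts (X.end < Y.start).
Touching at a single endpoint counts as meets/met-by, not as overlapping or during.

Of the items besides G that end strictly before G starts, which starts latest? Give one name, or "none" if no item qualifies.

R

Target G = [June 15, June 21].
B [June 9, June 18] → overlaps → excluded.
D [June 7, June 8] → before → candidate.
K [June 14, June 19] → overlaps → excluded.
N [June 5, June 9] → before → candidate.
Q [June 19, June 26] → overlapped-by → excluded.
R [June 10, June 13] → before → candidate.
S [June 5, June 14] → before → candidate.
W [June 23, June 26] → after → excluded.
Among candidates, latest start is June 10 → R.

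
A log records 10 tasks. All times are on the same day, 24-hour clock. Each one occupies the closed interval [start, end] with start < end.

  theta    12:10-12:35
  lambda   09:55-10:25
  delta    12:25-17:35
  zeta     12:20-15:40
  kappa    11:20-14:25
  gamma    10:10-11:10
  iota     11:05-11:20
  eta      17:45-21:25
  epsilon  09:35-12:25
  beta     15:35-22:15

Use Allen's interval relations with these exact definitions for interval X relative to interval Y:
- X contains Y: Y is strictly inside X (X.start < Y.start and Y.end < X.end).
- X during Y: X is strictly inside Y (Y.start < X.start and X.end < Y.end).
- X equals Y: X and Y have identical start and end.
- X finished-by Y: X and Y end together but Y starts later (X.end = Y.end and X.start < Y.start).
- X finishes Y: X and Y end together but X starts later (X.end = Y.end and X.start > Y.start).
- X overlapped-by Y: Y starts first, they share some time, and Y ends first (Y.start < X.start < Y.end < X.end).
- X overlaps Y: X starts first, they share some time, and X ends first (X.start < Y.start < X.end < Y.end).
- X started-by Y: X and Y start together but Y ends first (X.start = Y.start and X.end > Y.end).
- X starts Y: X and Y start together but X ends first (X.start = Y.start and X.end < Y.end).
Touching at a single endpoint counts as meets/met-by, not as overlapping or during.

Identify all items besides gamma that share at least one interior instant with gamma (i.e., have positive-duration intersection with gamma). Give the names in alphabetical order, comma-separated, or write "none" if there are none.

epsilon, iota, lambda

Target gamma = [10:10, 11:10].
beta [15:35, 22:15] → after → no.
delta [12:25, 17:35] → after → no.
epsilon [09:35, 12:25] → contains → yes.
eta [17:45, 21:25] → after → no.
iota [11:05, 11:20] → overlapped-by → yes.
kappa [11:20, 14:25] → after → no.
lambda [09:55, 10:25] → overlaps → yes.
theta [12:10, 12:35] → after → no.
zeta [12:20, 15:40] → after → no.
Result: epsilon, iota, lambda.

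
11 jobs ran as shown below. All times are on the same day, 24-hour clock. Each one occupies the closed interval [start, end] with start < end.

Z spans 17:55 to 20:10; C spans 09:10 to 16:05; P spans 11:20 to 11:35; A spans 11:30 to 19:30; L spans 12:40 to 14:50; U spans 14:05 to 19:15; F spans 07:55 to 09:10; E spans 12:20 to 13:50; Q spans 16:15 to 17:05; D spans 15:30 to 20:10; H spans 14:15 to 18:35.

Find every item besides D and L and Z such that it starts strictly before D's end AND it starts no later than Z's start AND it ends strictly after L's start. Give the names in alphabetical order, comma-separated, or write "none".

Conditions: its start is strictly before D's end (X.start < 20:10) AND its start is no later than Z's start (X.start <= 17:55) AND its end is strictly after L's start (X.end > 12:40).
A: start 11:30 < 20:10? ✓; start 11:30 <= 17:55? ✓; end 19:30 > 12:40? ✓ → yes.
C: start 09:10 < 20:10? ✓; start 09:10 <= 17:55? ✓; end 16:05 > 12:40? ✓ → yes.
E: start 12:20 < 20:10? ✓; start 12:20 <= 17:55? ✓; end 13:50 > 12:40? ✓ → yes.
F: start 07:55 < 20:10? ✓; start 07:55 <= 17:55? ✓; end 09:10 > 12:40? ✗ → no.
H: start 14:15 < 20:10? ✓; start 14:15 <= 17:55? ✓; end 18:35 > 12:40? ✓ → yes.
P: start 11:20 < 20:10? ✓; start 11:20 <= 17:55? ✓; end 11:35 > 12:40? ✗ → no.
Q: start 16:15 < 20:10? ✓; start 16:15 <= 17:55? ✓; end 17:05 > 12:40? ✓ → yes.
U: start 14:05 < 20:10? ✓; start 14:05 <= 17:55? ✓; end 19:15 > 12:40? ✓ → yes.
Result: A, C, E, H, Q, U.

A, C, E, H, Q, U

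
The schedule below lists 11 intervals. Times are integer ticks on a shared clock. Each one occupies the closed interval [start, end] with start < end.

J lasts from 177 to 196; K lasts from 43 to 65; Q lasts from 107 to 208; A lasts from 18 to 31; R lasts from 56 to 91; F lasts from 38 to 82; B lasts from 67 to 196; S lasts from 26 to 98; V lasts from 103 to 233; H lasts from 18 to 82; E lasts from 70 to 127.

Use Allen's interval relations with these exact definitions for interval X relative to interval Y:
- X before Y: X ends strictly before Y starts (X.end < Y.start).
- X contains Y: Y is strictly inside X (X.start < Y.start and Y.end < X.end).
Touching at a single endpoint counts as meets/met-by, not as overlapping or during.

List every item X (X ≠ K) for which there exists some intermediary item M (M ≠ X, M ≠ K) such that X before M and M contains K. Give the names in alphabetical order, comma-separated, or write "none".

A

Target K = [43, 65].
Intermediaries M with M contains K: F, H, S.
Via F — items with X before F: A.
Via H — items with X before H: none.
Via S — items with X before S: none.
Union: A.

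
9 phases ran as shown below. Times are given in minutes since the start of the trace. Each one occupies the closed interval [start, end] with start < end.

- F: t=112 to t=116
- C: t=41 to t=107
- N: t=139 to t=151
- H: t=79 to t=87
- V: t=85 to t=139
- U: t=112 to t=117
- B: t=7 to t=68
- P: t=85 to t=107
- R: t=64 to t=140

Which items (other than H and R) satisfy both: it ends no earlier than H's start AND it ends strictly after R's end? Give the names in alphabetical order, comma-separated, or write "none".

N

Conditions: its end is no earlier than H's start (X.end >= t=79) AND its end is strictly after R's end (X.end > t=140).
B: end t=68 >= t=79? ✗; end t=68 > t=140? ✗ → no.
C: end t=107 >= t=79? ✓; end t=107 > t=140? ✗ → no.
F: end t=116 >= t=79? ✓; end t=116 > t=140? ✗ → no.
N: end t=151 >= t=79? ✓; end t=151 > t=140? ✓ → yes.
P: end t=107 >= t=79? ✓; end t=107 > t=140? ✗ → no.
U: end t=117 >= t=79? ✓; end t=117 > t=140? ✗ → no.
V: end t=139 >= t=79? ✓; end t=139 > t=140? ✗ → no.
Result: N.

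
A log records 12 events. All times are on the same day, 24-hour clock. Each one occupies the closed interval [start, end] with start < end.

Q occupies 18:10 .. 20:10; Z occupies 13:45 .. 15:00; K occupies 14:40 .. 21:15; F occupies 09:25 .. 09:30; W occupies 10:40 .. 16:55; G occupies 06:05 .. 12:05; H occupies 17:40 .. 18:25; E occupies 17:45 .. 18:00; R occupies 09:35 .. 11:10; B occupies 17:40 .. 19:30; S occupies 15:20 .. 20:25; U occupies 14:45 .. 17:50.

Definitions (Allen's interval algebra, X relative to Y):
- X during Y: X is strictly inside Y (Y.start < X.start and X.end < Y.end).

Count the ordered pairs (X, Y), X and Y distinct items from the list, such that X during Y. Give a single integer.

Checking all 132 ordered pairs for relation 'during'; matching pairs in alphabetical order:
(B, K): B during K ✓
(B, S): B during S ✓
(E, B): E during B ✓
(E, H): E during H ✓
(E, K): E during K ✓
(E, S): E during S ✓
(F, G): F during G ✓
(H, K): H during K ✓
(H, S): H during S ✓
(Q, K): Q during K ✓
(Q, S): Q during S ✓
(R, G): R during G ✓
(S, K): S during K ✓
(U, K): U during K ✓
(Z, W): Z during W ✓
Count: 15.

15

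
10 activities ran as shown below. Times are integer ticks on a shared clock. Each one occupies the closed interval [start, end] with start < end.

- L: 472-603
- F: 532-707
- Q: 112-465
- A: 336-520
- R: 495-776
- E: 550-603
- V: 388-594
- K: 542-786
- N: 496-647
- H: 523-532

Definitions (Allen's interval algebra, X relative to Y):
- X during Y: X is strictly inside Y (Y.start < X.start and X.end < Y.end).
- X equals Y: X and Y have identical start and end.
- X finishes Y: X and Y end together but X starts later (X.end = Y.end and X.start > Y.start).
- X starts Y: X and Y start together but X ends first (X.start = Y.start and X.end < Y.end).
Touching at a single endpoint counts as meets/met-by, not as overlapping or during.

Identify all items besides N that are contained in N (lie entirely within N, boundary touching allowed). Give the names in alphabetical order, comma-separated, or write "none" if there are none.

Target N = [496, 647].
A [336, 520] → overlaps → no.
E [550, 603] → during → yes.
F [532, 707] → overlapped-by → no.
H [523, 532] → during → yes.
K [542, 786] → overlapped-by → no.
L [472, 603] → overlaps → no.
Q [112, 465] → before → no.
R [495, 776] → contains → no.
V [388, 594] → overlaps → no.
Result: E, H.

E, H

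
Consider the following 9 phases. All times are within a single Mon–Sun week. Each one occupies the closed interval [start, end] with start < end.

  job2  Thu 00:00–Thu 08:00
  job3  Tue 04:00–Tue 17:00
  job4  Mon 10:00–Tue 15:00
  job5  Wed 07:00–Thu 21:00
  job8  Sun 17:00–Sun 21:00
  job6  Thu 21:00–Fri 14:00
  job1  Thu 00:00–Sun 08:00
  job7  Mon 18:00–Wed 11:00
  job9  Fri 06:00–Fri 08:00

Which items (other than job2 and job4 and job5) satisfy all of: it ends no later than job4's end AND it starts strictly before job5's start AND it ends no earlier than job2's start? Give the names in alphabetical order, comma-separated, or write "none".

Conditions: its end is no later than job4's end (X.end <= Tue 15:00) AND its start is strictly before job5's start (X.start < Wed 07:00) AND its end is no earlier than job2's start (X.end >= Thu 00:00).
job1: end Sun 08:00 <= Tue 15:00? ✗; start Thu 00:00 < Wed 07:00? ✗; end Sun 08:00 >= Thu 00:00? ✓ → no.
job3: end Tue 17:00 <= Tue 15:00? ✗; start Tue 04:00 < Wed 07:00? ✓; end Tue 17:00 >= Thu 00:00? ✗ → no.
job6: end Fri 14:00 <= Tue 15:00? ✗; start Thu 21:00 < Wed 07:00? ✗; end Fri 14:00 >= Thu 00:00? ✓ → no.
job7: end Wed 11:00 <= Tue 15:00? ✗; start Mon 18:00 < Wed 07:00? ✓; end Wed 11:00 >= Thu 00:00? ✗ → no.
job8: end Sun 21:00 <= Tue 15:00? ✗; start Sun 17:00 < Wed 07:00? ✗; end Sun 21:00 >= Thu 00:00? ✓ → no.
job9: end Fri 08:00 <= Tue 15:00? ✗; start Fri 06:00 < Wed 07:00? ✗; end Fri 08:00 >= Thu 00:00? ✓ → no.
Result: none.

none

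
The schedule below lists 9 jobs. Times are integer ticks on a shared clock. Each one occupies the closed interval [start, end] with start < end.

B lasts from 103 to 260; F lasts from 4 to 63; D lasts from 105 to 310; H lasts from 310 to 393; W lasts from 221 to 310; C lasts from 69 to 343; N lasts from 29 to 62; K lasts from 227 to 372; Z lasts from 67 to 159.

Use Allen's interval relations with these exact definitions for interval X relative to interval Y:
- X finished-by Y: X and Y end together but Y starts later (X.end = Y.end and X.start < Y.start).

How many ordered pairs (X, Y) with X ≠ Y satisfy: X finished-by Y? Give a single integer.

1

Checking all 72 ordered pairs for relation 'finished-by'; matching pairs in alphabetical order:
(D, W): D finished-by W ✓
Count: 1.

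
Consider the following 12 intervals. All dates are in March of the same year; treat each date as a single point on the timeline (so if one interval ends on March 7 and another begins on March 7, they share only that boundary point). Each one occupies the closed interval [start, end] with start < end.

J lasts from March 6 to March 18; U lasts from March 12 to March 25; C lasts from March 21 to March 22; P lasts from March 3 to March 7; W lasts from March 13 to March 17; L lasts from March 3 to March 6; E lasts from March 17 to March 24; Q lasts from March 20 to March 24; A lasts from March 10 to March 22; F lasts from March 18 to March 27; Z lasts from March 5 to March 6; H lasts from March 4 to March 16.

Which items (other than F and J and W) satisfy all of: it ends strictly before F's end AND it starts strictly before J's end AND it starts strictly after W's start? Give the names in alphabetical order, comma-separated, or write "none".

E

Conditions: its end is strictly before F's end (X.end < March 27) AND its start is strictly before J's end (X.start < March 18) AND its start is strictly after W's start (X.start > March 13).
A: end March 22 < March 27? ✓; start March 10 < March 18? ✓; start March 10 > March 13? ✗ → no.
C: end March 22 < March 27? ✓; start March 21 < March 18? ✗; start March 21 > March 13? ✓ → no.
E: end March 24 < March 27? ✓; start March 17 < March 18? ✓; start March 17 > March 13? ✓ → yes.
H: end March 16 < March 27? ✓; start March 4 < March 18? ✓; start March 4 > March 13? ✗ → no.
L: end March 6 < March 27? ✓; start March 3 < March 18? ✓; start March 3 > March 13? ✗ → no.
P: end March 7 < March 27? ✓; start March 3 < March 18? ✓; start March 3 > March 13? ✗ → no.
Q: end March 24 < March 27? ✓; start March 20 < March 18? ✗; start March 20 > March 13? ✓ → no.
U: end March 25 < March 27? ✓; start March 12 < March 18? ✓; start March 12 > March 13? ✗ → no.
Z: end March 6 < March 27? ✓; start March 5 < March 18? ✓; start March 5 > March 13? ✗ → no.
Result: E.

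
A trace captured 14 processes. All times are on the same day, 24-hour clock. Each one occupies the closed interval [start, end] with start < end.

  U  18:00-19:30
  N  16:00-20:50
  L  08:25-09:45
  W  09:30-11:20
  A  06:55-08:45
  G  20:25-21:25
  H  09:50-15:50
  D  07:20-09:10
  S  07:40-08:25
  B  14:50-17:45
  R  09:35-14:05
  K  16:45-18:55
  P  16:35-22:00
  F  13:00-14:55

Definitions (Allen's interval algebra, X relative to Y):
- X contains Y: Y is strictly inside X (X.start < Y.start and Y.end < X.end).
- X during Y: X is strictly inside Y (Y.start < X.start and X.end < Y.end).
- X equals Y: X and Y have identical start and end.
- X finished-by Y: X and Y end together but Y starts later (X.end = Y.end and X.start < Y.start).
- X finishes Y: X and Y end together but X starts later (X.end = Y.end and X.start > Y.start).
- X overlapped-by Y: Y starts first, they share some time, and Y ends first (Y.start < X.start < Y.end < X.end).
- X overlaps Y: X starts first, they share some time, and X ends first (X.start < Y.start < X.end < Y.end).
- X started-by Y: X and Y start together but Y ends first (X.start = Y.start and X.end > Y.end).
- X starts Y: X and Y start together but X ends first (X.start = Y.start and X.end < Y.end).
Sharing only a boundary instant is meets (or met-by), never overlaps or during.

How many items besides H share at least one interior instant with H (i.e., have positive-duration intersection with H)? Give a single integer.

4

Target H = [09:50, 15:50].
A [06:55, 08:45] → before → no.
B [14:50, 17:45] → overlapped-by → counts.
D [07:20, 09:10] → before → no.
F [13:00, 14:55] → during → counts.
G [20:25, 21:25] → after → no.
K [16:45, 18:55] → after → no.
L [08:25, 09:45] → before → no.
N [16:00, 20:50] → after → no.
P [16:35, 22:00] → after → no.
R [09:35, 14:05] → overlaps → counts.
S [07:40, 08:25] → before → no.
U [18:00, 19:30] → after → no.
W [09:30, 11:20] → overlaps → counts.
Total: 4.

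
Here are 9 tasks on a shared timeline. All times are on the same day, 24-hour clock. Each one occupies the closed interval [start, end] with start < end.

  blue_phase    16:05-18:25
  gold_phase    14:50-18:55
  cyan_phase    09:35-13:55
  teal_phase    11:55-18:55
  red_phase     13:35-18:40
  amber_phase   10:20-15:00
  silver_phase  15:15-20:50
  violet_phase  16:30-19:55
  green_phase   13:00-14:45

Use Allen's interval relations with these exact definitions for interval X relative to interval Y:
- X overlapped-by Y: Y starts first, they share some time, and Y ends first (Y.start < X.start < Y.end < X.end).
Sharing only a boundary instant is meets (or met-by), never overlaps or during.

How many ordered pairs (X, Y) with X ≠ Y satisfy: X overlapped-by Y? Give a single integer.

16

Checking all 72 ordered pairs for relation 'overlapped-by'; matching pairs in alphabetical order:
(amber_phase, cyan_phase): amber_phase overlapped-by cyan_phase ✓
(gold_phase, amber_phase): gold_phase overlapped-by amber_phase ✓
(gold_phase, red_phase): gold_phase overlapped-by red_phase ✓
(green_phase, cyan_phase): green_phase overlapped-by cyan_phase ✓
(red_phase, amber_phase): red_phase overlapped-by amber_phase ✓
(red_phase, cyan_phase): red_phase overlapped-by cyan_phase ✓
(red_phase, green_phase): red_phase overlapped-by green_phase ✓
(silver_phase, gold_phase): silver_phase overlapped-by gold_phase ✓
(silver_phase, red_phase): silver_phase overlapped-by red_phase ✓
(silver_phase, teal_phase): silver_phase overlapped-by teal_phase ✓
(teal_phase, amber_phase): teal_phase overlapped-by amber_phase ✓
(teal_phase, cyan_phase): teal_phase overlapped-by cyan_phase ✓
(violet_phase, blue_phase): violet_phase overlapped-by blue_phase ✓
(violet_phase, gold_phase): violet_phase overlapped-by gold_phase ✓
(violet_phase, red_phase): violet_phase overlapped-by red_phase ✓
(violet_phase, teal_phase): violet_phase overlapped-by teal_phase ✓
Count: 16.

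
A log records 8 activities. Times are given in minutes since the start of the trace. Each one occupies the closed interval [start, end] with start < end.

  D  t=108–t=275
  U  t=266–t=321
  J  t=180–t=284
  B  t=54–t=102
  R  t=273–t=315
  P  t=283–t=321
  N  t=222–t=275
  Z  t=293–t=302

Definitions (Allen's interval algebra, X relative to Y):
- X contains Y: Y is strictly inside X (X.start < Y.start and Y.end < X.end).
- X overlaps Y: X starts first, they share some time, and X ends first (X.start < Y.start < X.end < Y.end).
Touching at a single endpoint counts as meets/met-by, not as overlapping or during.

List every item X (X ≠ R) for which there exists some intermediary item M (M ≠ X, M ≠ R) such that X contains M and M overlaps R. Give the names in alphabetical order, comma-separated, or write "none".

J

Target R = [t=273, t=315].
Intermediaries M with M overlaps R: D, J, N.
Via D — items with X contains D: none.
Via J — items with X contains J: none.
Via N — items with X contains N: J.
Union: J.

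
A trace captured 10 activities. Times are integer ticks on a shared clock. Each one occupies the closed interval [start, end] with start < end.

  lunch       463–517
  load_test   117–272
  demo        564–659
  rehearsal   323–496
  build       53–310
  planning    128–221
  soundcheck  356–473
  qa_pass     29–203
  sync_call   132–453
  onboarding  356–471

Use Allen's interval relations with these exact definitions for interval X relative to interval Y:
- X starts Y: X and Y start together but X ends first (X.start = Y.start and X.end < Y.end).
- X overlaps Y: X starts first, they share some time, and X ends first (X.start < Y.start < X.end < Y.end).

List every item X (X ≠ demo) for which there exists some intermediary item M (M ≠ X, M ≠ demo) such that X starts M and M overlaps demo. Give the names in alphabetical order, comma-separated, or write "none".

Target demo = [564, 659].
Intermediaries M with M overlaps demo: none.
Union: none.

none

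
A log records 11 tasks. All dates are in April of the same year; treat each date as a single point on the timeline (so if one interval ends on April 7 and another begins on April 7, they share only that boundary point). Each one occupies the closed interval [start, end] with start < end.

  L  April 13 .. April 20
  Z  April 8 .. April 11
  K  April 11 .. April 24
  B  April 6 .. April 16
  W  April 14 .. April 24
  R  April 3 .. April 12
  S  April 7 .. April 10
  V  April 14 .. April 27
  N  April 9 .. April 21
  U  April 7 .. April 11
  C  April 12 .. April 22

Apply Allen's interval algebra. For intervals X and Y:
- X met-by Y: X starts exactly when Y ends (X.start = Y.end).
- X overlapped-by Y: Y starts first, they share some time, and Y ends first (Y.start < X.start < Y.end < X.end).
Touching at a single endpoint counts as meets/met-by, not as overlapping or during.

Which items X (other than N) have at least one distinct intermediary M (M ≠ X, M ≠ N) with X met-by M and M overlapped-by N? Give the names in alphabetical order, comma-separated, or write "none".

none

Target N = [April 9, April 21].
Intermediaries M with M overlapped-by N: C, K, V, W.
Via C — items with X met-by C: none.
Via K — items with X met-by K: none.
Via V — items with X met-by V: none.
Via W — items with X met-by W: none.
Union: none.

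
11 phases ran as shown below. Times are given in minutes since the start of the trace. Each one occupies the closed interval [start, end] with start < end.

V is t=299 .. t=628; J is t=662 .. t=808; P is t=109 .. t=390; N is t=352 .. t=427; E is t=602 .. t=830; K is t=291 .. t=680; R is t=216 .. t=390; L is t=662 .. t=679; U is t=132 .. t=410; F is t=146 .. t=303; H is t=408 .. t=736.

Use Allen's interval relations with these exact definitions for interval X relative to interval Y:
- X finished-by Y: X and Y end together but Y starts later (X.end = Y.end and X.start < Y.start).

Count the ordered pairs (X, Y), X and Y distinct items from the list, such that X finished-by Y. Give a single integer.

Checking all 110 ordered pairs for relation 'finished-by'; matching pairs in alphabetical order:
(P, R): P finished-by R ✓
Count: 1.

1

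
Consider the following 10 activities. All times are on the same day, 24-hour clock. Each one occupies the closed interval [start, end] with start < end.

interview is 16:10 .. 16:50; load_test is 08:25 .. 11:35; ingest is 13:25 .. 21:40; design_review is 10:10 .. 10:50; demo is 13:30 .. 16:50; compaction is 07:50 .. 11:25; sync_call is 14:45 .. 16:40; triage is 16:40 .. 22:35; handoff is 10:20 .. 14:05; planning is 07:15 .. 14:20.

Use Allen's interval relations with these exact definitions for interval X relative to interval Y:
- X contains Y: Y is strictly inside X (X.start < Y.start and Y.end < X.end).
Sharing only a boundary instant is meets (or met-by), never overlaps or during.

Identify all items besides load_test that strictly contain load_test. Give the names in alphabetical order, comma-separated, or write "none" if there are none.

planning

Target load_test = [08:25, 11:35].
compaction [07:50, 11:25] → overlaps → no.
demo [13:30, 16:50] → after → no.
design_review [10:10, 10:50] → during → no.
handoff [10:20, 14:05] → overlapped-by → no.
ingest [13:25, 21:40] → after → no.
interview [16:10, 16:50] → after → no.
planning [07:15, 14:20] → contains → yes.
sync_call [14:45, 16:40] → after → no.
triage [16:40, 22:35] → after → no.
Result: planning.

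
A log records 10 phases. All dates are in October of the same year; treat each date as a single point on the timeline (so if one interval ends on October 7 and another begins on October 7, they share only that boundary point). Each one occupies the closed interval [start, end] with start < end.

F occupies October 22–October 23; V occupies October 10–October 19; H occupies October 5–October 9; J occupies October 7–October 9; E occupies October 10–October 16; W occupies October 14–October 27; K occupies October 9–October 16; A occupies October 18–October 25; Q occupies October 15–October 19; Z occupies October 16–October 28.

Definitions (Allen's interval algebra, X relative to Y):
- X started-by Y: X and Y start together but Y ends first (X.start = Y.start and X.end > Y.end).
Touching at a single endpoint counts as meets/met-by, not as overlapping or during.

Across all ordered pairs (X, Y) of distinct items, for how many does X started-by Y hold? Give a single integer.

1

Checking all 90 ordered pairs for relation 'started-by'; matching pairs in alphabetical order:
(V, E): V started-by E ✓
Count: 1.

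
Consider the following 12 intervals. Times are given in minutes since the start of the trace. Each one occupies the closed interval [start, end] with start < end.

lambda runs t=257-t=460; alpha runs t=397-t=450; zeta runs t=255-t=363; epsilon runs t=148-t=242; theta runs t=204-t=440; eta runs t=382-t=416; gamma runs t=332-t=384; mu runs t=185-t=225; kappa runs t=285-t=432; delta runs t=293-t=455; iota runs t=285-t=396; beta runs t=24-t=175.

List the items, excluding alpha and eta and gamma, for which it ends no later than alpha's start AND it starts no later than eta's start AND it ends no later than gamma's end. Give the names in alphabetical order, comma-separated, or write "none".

beta, epsilon, mu, zeta

Conditions: its end is no later than alpha's start (X.end <= t=397) AND its start is no later than eta's start (X.start <= t=382) AND its end is no later than gamma's end (X.end <= t=384).
beta: end t=175 <= t=397? ✓; start t=24 <= t=382? ✓; end t=175 <= t=384? ✓ → yes.
delta: end t=455 <= t=397? ✗; start t=293 <= t=382? ✓; end t=455 <= t=384? ✗ → no.
epsilon: end t=242 <= t=397? ✓; start t=148 <= t=382? ✓; end t=242 <= t=384? ✓ → yes.
iota: end t=396 <= t=397? ✓; start t=285 <= t=382? ✓; end t=396 <= t=384? ✗ → no.
kappa: end t=432 <= t=397? ✗; start t=285 <= t=382? ✓; end t=432 <= t=384? ✗ → no.
lambda: end t=460 <= t=397? ✗; start t=257 <= t=382? ✓; end t=460 <= t=384? ✗ → no.
mu: end t=225 <= t=397? ✓; start t=185 <= t=382? ✓; end t=225 <= t=384? ✓ → yes.
theta: end t=440 <= t=397? ✗; start t=204 <= t=382? ✓; end t=440 <= t=384? ✗ → no.
zeta: end t=363 <= t=397? ✓; start t=255 <= t=382? ✓; end t=363 <= t=384? ✓ → yes.
Result: beta, epsilon, mu, zeta.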